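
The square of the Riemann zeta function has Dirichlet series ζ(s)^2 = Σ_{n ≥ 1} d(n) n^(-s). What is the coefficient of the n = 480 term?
d(480) = 24

ζ(s)^2 = (Σ 1/m^s)(Σ 1/k^s). The coefficient of 1/n^s in the product is the number of ordered pairs (m, k) with mk = n, which equals d(n). For n = 480, divisors are [1, 2, 3, 4, 5, 6, 8, 10, 12, 15, 16, 20, 24, 30, 32, 40, 48, 60, 80, 96, 120, 160, 240, 480], so d(480) = 24.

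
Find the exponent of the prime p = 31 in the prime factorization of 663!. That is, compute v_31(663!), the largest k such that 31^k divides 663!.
v_31(663!) = 21

Legendre's formula: v_p(n!) = Σ_{k ≥ 1} ⌊n / p^k⌋. For p = 31, n = 663, the terms are:
  ⌊663/31^1⌋ = ⌊663/31⌋ = 21
(the next term ⌊663/31^2⌋ = 0, terminating the sum). Summing: v_31(663!) = 21 = 21.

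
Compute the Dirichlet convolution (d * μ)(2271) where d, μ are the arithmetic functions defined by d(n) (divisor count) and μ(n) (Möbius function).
(d * μ)(2271) = 1

Divisors of 2271: [1, 3, 757, 2271]. For each d | 2271:
  d = 1: d(1) · μ(2271/1) = 1 · 1 = 1
  d = 3: d(3) · μ(2271/3) = 2 · -1 = -2
  d = 757: d(757) · μ(2271/757) = 2 · -1 = -2
  d = 2271: d(2271) · μ(2271/2271) = 4 · 1 = 4
Summing: (d * μ)(2271) = 1 + -2 + -2 + 4 = 1.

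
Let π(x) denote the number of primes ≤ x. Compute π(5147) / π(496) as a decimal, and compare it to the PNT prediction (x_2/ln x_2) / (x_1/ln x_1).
π(5147)/π(496) = 686/94 ≈ 7.2979;  PNT prediction ≈ 7.5362.

π(496) = 94 and π(5147) = 686, so π(5147)/π(496) ≈ 7.2979. The PNT-predicted ratio is (5147/ln(5147)) / (496/ln(496)) ≈ 7.5362. The two agree to within a few percent, as expected.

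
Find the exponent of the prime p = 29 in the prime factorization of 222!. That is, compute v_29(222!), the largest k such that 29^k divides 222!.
v_29(222!) = 7

Legendre's formula: v_p(n!) = Σ_{k ≥ 1} ⌊n / p^k⌋. For p = 29, n = 222, the terms are:
  ⌊222/29^1⌋ = ⌊222/29⌋ = 7
(the next term ⌊222/29^2⌋ = 0, terminating the sum). Summing: v_29(222!) = 7 = 7.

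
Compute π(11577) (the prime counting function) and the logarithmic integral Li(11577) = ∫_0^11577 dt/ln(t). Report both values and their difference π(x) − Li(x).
π(11577) = 1392;  Li(11577) ≈ 1415.98;  π(x) − Li(x) ≈ -23.98.

Direct count of primes ≤ 11577 gives π(11577) = 1392. Numerical evaluation of the logarithmic integral gives Li(11577) ≈ 1415.98. The difference π(x) − Li(x) ≈ -23.98 is typically negative for small/moderate x (Li(x) overestimates), though Littlewood's theorem shows this sign changes infinitely often.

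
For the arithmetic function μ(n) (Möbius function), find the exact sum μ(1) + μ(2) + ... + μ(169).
Σ_{n ≤ 169} μ(n) = -1

Compute μ(n) for each 1 ≤ n ≤ 169: μ(1) = 1, μ(2) = -1, μ(3) = -1, μ(4) = 0, μ(5) = -1, μ(6) = 1, μ(7) = -1, μ(8) = 0, μ(9) = 0, μ(10) = 1, μ(11) = -1, μ(12) = 0, μ(13) = -1, μ(14) = 1, μ(15) = 1, μ(16) = 0, μ(17) = -1, μ(18) = 0, μ(19) = -1, μ(20) = 0, μ(21) = 1, μ(22) = 1, μ(23) = -1, μ(24) = 0, μ(25) = 0, μ(26) = 1, μ(27) = 0, μ(28) = 0, μ(29) = -1, μ(30) = -1, μ(31) = -1, μ(32) = 0, μ(33) = 1, μ(34) = 1, μ(35) = 1, μ(36) = 0, μ(37) = -1, μ(38) = 1, μ(39) = 1, μ(40) = 0, μ(41) = -1, μ(42) = -1, μ(43) = -1, μ(44) = 0, μ(45) = 0, μ(46) = 1, μ(47) = -1, μ(48) = 0, μ(49) = 0, μ(50) = 0, μ(51) = 1, μ(52) = 0, μ(53) = -1, μ(54) = 0, μ(55) = 1, μ(56) = 0, μ(57) = 1, μ(58) = 1, μ(59) = -1, μ(60) = 0, μ(61) = -1, μ(62) = 1, μ(63) = 0, μ(64) = 0, μ(65) = 1, μ(66) = -1, μ(67) = -1, μ(68) = 0, μ(69) = 1, μ(70) = -1, μ(71) = -1, μ(72) = 0, μ(73) = -1, μ(74) = 1, μ(75) = 0, μ(76) = 0, μ(77) = 1, μ(78) = -1, μ(79) = -1, μ(80) = 0, μ(81) = 0, μ(82) = 1, μ(83) = -1, μ(84) = 0, μ(85) = 1, μ(86) = 1, μ(87) = 1, μ(88) = 0, μ(89) = -1, μ(90) = 0, μ(91) = 1, μ(92) = 0, μ(93) = 1, μ(94) = 1, μ(95) = 1, μ(96) = 0, μ(97) = -1, μ(98) = 0, μ(99) = 0, μ(100) = 0, μ(101) = -1, μ(102) = -1, μ(103) = -1, μ(104) = 0, μ(105) = -1, μ(106) = 1, μ(107) = -1, μ(108) = 0, μ(109) = -1, μ(110) = -1, μ(111) = 1, μ(112) = 0, μ(113) = -1, μ(114) = -1, μ(115) = 1, μ(116) = 0, μ(117) = 0, μ(118) = 1, μ(119) = 1, μ(120) = 0, μ(121) = 0, μ(122) = 1, μ(123) = 1, μ(124) = 0, μ(125) = 0, μ(126) = 0, μ(127) = -1, μ(128) = 0, μ(129) = 1, μ(130) = -1, μ(131) = -1, μ(132) = 0, μ(133) = 1, μ(134) = 1, μ(135) = 0, μ(136) = 0, μ(137) = -1, μ(138) = -1, μ(139) = -1, μ(140) = 0, μ(141) = 1, μ(142) = 1, μ(143) = 1, μ(144) = 0, μ(145) = 1, μ(146) = 1, μ(147) = 0, μ(148) = 0, μ(149) = -1, μ(150) = 0, μ(151) = -1, μ(152) = 0, μ(153) = 0, μ(154) = -1, μ(155) = 1, μ(156) = 0, μ(157) = -1, μ(158) = 1, μ(159) = 1, μ(160) = 0, μ(161) = 1, μ(162) = 0, μ(163) = -1, μ(164) = 0, μ(165) = -1, μ(166) = 1, μ(167) = -1, μ(168) = 0, μ(169) = 0. Summing all 169 values: -1. (Mertens function M(x) = Σ_{n ≤ x} μ(n); on average M(x) should be small (PNT ⟺ M(x) = o(x)).)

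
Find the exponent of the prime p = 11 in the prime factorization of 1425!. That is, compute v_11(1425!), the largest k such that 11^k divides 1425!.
v_11(1425!) = 141

Legendre's formula: v_p(n!) = Σ_{k ≥ 1} ⌊n / p^k⌋. For p = 11, n = 1425, the terms are:
  ⌊1425/11^1⌋ = ⌊1425/11⌋ = 129
  ⌊1425/11^2⌋ = ⌊1425/121⌋ = 11
  ⌊1425/11^3⌋ = ⌊1425/1331⌋ = 1
(the next term ⌊1425/11^4⌋ = 0, terminating the sum). Summing: v_11(1425!) = 129 + 11 + 1 = 141.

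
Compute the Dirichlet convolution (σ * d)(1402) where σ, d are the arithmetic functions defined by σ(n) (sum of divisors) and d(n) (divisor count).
(σ * d)(1402) = 3520

Divisors of 1402: [1, 2, 701, 1402]. For each d | 1402:
  d = 1: σ(1) · d(1402/1) = 1 · 4 = 4
  d = 2: σ(2) · d(1402/2) = 3 · 2 = 6
  d = 701: σ(701) · d(1402/701) = 702 · 2 = 1404
  d = 1402: σ(1402) · d(1402/1402) = 2106 · 1 = 2106
Summing: (σ * d)(1402) = 4 + 6 + 1404 + 2106 = 3520.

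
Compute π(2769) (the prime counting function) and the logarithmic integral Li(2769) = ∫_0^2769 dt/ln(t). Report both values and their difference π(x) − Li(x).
π(2769) = 403;  Li(2769) ≈ 413.76;  π(x) − Li(x) ≈ -10.76.

Direct count of primes ≤ 2769 gives π(2769) = 403. Numerical evaluation of the logarithmic integral gives Li(2769) ≈ 413.76. The difference π(x) − Li(x) ≈ -10.76 is typically negative for small/moderate x (Li(x) overestimates), though Littlewood's theorem shows this sign changes infinitely often.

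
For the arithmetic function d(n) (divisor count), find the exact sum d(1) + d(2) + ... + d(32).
Σ_{n ≤ 32} d(n) = 119

Compute d(n) for each 1 ≤ n ≤ 32: d(1) = 1, d(2) = 2, d(3) = 2, d(4) = 3, d(5) = 2, d(6) = 4, d(7) = 2, d(8) = 4, d(9) = 3, d(10) = 4, d(11) = 2, d(12) = 6, d(13) = 2, d(14) = 4, d(15) = 4, d(16) = 5, d(17) = 2, d(18) = 6, d(19) = 2, d(20) = 6, d(21) = 4, d(22) = 4, d(23) = 2, d(24) = 8, d(25) = 3, d(26) = 4, d(27) = 4, d(28) = 6, d(29) = 2, d(30) = 8, d(31) = 2, d(32) = 6. Summing all 32 values: 119. (Dirichlet's divisor formula: Σ_{n ≤ x} d(n) = x ln(x) + (2γ − 1) x + O(√x). For x = 32, the asymptotic estimate is ≈ 115.85.)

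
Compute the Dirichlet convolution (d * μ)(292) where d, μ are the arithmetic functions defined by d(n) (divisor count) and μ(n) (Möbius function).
(d * μ)(292) = 1

Divisors of 292: [1, 2, 4, 73, 146, 292]. For each d | 292:
  d = 1: d(1) · μ(292/1) = 1 · 0 = 0
  d = 2: d(2) · μ(292/2) = 2 · 1 = 2
  d = 4: d(4) · μ(292/4) = 3 · -1 = -3
  d = 73: d(73) · μ(292/73) = 2 · 0 = 0
  d = 146: d(146) · μ(292/146) = 4 · -1 = -4
  d = 292: d(292) · μ(292/292) = 6 · 1 = 6
Summing: (d * μ)(292) = 0 + 2 + -3 + 0 + -4 + 6 = 1.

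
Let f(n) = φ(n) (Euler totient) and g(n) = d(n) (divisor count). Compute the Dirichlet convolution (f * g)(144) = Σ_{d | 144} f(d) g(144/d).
(φ * d)(144) = 403

Divisors of 144: [1, 2, 3, 4, 6, 8, 9, 12, 16, 18, 24, 36, 48, 72, 144]. For each d | 144:
  d = 1: φ(1) · d(144/1) = 1 · 15 = 15
  d = 2: φ(2) · d(144/2) = 1 · 12 = 12
  d = 3: φ(3) · d(144/3) = 2 · 10 = 20
  d = 4: φ(4) · d(144/4) = 2 · 9 = 18
  d = 6: φ(6) · d(144/6) = 2 · 8 = 16
  d = 8: φ(8) · d(144/8) = 4 · 6 = 24
  d = 9: φ(9) · d(144/9) = 6 · 5 = 30
  d = 12: φ(12) · d(144/12) = 4 · 6 = 24
  d = 16: φ(16) · d(144/16) = 8 · 3 = 24
  d = 18: φ(18) · d(144/18) = 6 · 4 = 24
  d = 24: φ(24) · d(144/24) = 8 · 4 = 32
  d = 36: φ(36) · d(144/36) = 12 · 3 = 36
  d = 48: φ(48) · d(144/48) = 16 · 2 = 32
  d = 72: φ(72) · d(144/72) = 24 · 2 = 48
  d = 144: φ(144) · d(144/144) = 48 · 1 = 48
Summing: (φ * d)(144) = 15 + 12 + 20 + 18 + 16 + 24 + 30 + 24 + 24 + 24 + 32 + 36 + 32 + 48 + 48 = 403.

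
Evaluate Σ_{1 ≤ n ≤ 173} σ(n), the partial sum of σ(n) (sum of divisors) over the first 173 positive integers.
Σ_{n ≤ 173} σ(n) = 24604

Compute σ(n) for each 1 ≤ n ≤ 173: σ(1) = 1, σ(2) = 3, σ(3) = 4, σ(4) = 7, σ(5) = 6, σ(6) = 12, σ(7) = 8, σ(8) = 15, σ(9) = 13, σ(10) = 18, σ(11) = 12, σ(12) = 28, σ(13) = 14, σ(14) = 24, σ(15) = 24, σ(16) = 31, σ(17) = 18, σ(18) = 39, σ(19) = 20, σ(20) = 42, σ(21) = 32, σ(22) = 36, σ(23) = 24, σ(24) = 60, σ(25) = 31, σ(26) = 42, σ(27) = 40, σ(28) = 56, σ(29) = 30, σ(30) = 72, σ(31) = 32, σ(32) = 63, σ(33) = 48, σ(34) = 54, σ(35) = 48, σ(36) = 91, σ(37) = 38, σ(38) = 60, σ(39) = 56, σ(40) = 90, σ(41) = 42, σ(42) = 96, σ(43) = 44, σ(44) = 84, σ(45) = 78, σ(46) = 72, σ(47) = 48, σ(48) = 124, σ(49) = 57, σ(50) = 93, σ(51) = 72, σ(52) = 98, σ(53) = 54, σ(54) = 120, σ(55) = 72, σ(56) = 120, σ(57) = 80, σ(58) = 90, σ(59) = 60, σ(60) = 168, σ(61) = 62, σ(62) = 96, σ(63) = 104, σ(64) = 127, σ(65) = 84, σ(66) = 144, σ(67) = 68, σ(68) = 126, σ(69) = 96, σ(70) = 144, σ(71) = 72, σ(72) = 195, σ(73) = 74, σ(74) = 114, σ(75) = 124, σ(76) = 140, σ(77) = 96, σ(78) = 168, σ(79) = 80, σ(80) = 186, σ(81) = 121, σ(82) = 126, σ(83) = 84, σ(84) = 224, σ(85) = 108, σ(86) = 132, σ(87) = 120, σ(88) = 180, σ(89) = 90, σ(90) = 234, σ(91) = 112, σ(92) = 168, σ(93) = 128, σ(94) = 144, σ(95) = 120, σ(96) = 252, σ(97) = 98, σ(98) = 171, σ(99) = 156, σ(100) = 217, σ(101) = 102, σ(102) = 216, σ(103) = 104, σ(104) = 210, σ(105) = 192, σ(106) = 162, σ(107) = 108, σ(108) = 280, σ(109) = 110, σ(110) = 216, σ(111) = 152, σ(112) = 248, σ(113) = 114, σ(114) = 240, σ(115) = 144, σ(116) = 210, σ(117) = 182, σ(118) = 180, σ(119) = 144, σ(120) = 360, σ(121) = 133, σ(122) = 186, σ(123) = 168, σ(124) = 224, σ(125) = 156, σ(126) = 312, σ(127) = 128, σ(128) = 255, σ(129) = 176, σ(130) = 252, σ(131) = 132, σ(132) = 336, σ(133) = 160, σ(134) = 204, σ(135) = 240, σ(136) = 270, σ(137) = 138, σ(138) = 288, σ(139) = 140, σ(140) = 336, σ(141) = 192, σ(142) = 216, σ(143) = 168, σ(144) = 403, σ(145) = 180, σ(146) = 222, σ(147) = 228, σ(148) = 266, σ(149) = 150, σ(150) = 372, σ(151) = 152, σ(152) = 300, σ(153) = 234, σ(154) = 288, σ(155) = 192, σ(156) = 392, σ(157) = 158, σ(158) = 240, σ(159) = 216, σ(160) = 378, σ(161) = 192, σ(162) = 363, σ(163) = 164, σ(164) = 294, σ(165) = 288, σ(166) = 252, σ(167) = 168, σ(168) = 480, σ(169) = 183, σ(170) = 324, σ(171) = 260, σ(172) = 308, σ(173) = 174. Summing all 173 values: 24604. (Average order: Σ_{n ≤ x} σ(n) ~ (π²/12) x². For x = 173, (π²/12)·173² ≈ 24615.62.)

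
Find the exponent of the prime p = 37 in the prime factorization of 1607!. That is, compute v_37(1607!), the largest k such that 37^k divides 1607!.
v_37(1607!) = 44

Legendre's formula: v_p(n!) = Σ_{k ≥ 1} ⌊n / p^k⌋. For p = 37, n = 1607, the terms are:
  ⌊1607/37^1⌋ = ⌊1607/37⌋ = 43
  ⌊1607/37^2⌋ = ⌊1607/1369⌋ = 1
(the next term ⌊1607/37^3⌋ = 0, terminating the sum). Summing: v_37(1607!) = 43 + 1 = 44.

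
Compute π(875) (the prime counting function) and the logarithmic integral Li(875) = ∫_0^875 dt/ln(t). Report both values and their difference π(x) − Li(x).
π(875) = 150;  Li(875) ≈ 159.34;  π(x) − Li(x) ≈ -9.34.

Direct count of primes ≤ 875 gives π(875) = 150. Numerical evaluation of the logarithmic integral gives Li(875) ≈ 159.34. The difference π(x) − Li(x) ≈ -9.34 is typically negative for small/moderate x (Li(x) overestimates), though Littlewood's theorem shows this sign changes infinitely often.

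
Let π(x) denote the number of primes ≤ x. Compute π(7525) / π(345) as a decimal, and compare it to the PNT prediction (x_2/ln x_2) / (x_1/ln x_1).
π(7525)/π(345) = 953/68 ≈ 14.0147;  PNT prediction ≈ 14.2793.

π(345) = 68 and π(7525) = 953, so π(7525)/π(345) ≈ 14.0147. The PNT-predicted ratio is (7525/ln(7525)) / (345/ln(345)) ≈ 14.2793. The two agree to within a few percent, as expected.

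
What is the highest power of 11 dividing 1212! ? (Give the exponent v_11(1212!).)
v_11(1212!) = 120

Legendre's formula: v_p(n!) = Σ_{k ≥ 1} ⌊n / p^k⌋. For p = 11, n = 1212, the terms are:
  ⌊1212/11^1⌋ = ⌊1212/11⌋ = 110
  ⌊1212/11^2⌋ = ⌊1212/121⌋ = 10
(the next term ⌊1212/11^3⌋ = 0, terminating the sum). Summing: v_11(1212!) = 110 + 10 = 120.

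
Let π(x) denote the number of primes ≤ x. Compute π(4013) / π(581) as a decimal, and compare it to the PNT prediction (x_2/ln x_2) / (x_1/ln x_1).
π(4013)/π(581) = 554/106 ≈ 5.2264;  PNT prediction ≈ 5.2983.

π(581) = 106 and π(4013) = 554, so π(4013)/π(581) ≈ 5.2264. The PNT-predicted ratio is (4013/ln(4013)) / (581/ln(581)) ≈ 5.2983. The two agree to within a few percent, as expected.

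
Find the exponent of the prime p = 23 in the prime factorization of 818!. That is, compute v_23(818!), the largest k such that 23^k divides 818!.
v_23(818!) = 36

Legendre's formula: v_p(n!) = Σ_{k ≥ 1} ⌊n / p^k⌋. For p = 23, n = 818, the terms are:
  ⌊818/23^1⌋ = ⌊818/23⌋ = 35
  ⌊818/23^2⌋ = ⌊818/529⌋ = 1
(the next term ⌊818/23^3⌋ = 0, terminating the sum). Summing: v_23(818!) = 35 + 1 = 36.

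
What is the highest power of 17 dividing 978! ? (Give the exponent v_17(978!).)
v_17(978!) = 60

Legendre's formula: v_p(n!) = Σ_{k ≥ 1} ⌊n / p^k⌋. For p = 17, n = 978, the terms are:
  ⌊978/17^1⌋ = ⌊978/17⌋ = 57
  ⌊978/17^2⌋ = ⌊978/289⌋ = 3
(the next term ⌊978/17^3⌋ = 0, terminating the sum). Summing: v_17(978!) = 57 + 3 = 60.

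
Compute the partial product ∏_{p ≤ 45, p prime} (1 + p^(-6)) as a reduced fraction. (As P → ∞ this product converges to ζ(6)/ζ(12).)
∏ = 1359712698137872510059489328104656331148295030771712937358491632747920000/1336862024495300077504819810119357413472366273194284637902602168232026717

The primes p ≤ 45 are [2, 3, 5, 7, 11, 13, 17, 19, 23, 29, 31, 37, 41, 43]. For each, (1 + 1/p^6) = (p^6 + 1)/p^6. Multiplying these fractions over p ∈ [2, 3, 5, 7, 11, 13, 17, 19, 23, 29, 31, 37, 41, 43] gives 1359712698137872510059489328104656331148295030771712937358491632747920000/1336862024495300077504819810119357413472366273194284637902602168232026717. (In the limit P → ∞ this tends to ζ(6)/ζ(12).)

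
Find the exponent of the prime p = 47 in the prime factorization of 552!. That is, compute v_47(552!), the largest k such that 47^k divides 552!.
v_47(552!) = 11

Legendre's formula: v_p(n!) = Σ_{k ≥ 1} ⌊n / p^k⌋. For p = 47, n = 552, the terms are:
  ⌊552/47^1⌋ = ⌊552/47⌋ = 11
(the next term ⌊552/47^2⌋ = 0, terminating the sum). Summing: v_47(552!) = 11 = 11.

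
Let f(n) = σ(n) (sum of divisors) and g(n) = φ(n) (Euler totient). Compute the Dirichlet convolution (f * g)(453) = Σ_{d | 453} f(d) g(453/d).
(σ * φ)(453) = 1812

Divisors of 453: [1, 3, 151, 453]. For each d | 453:
  d = 1: σ(1) · φ(453/1) = 1 · 300 = 300
  d = 3: σ(3) · φ(453/3) = 4 · 150 = 600
  d = 151: σ(151) · φ(453/151) = 152 · 2 = 304
  d = 453: σ(453) · φ(453/453) = 608 · 1 = 608
Summing: (σ * φ)(453) = 300 + 600 + 304 + 608 = 1812.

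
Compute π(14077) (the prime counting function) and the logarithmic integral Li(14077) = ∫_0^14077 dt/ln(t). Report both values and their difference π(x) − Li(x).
π(14077) = 1659;  Li(14077) ≈ 1680.32;  π(x) − Li(x) ≈ -21.32.

Direct count of primes ≤ 14077 gives π(14077) = 1659. Numerical evaluation of the logarithmic integral gives Li(14077) ≈ 1680.32. The difference π(x) − Li(x) ≈ -21.32 is typically negative for small/moderate x (Li(x) overestimates), though Littlewood's theorem shows this sign changes infinitely often.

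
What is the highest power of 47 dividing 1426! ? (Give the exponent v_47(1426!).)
v_47(1426!) = 30

Legendre's formula: v_p(n!) = Σ_{k ≥ 1} ⌊n / p^k⌋. For p = 47, n = 1426, the terms are:
  ⌊1426/47^1⌋ = ⌊1426/47⌋ = 30
(the next term ⌊1426/47^2⌋ = 0, terminating the sum). Summing: v_47(1426!) = 30 = 30.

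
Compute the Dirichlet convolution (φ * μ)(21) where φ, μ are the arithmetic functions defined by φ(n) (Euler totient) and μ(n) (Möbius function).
(φ * μ)(21) = 5

Divisors of 21: [1, 3, 7, 21]. For each d | 21:
  d = 1: φ(1) · μ(21/1) = 1 · 1 = 1
  d = 3: φ(3) · μ(21/3) = 2 · -1 = -2
  d = 7: φ(7) · μ(21/7) = 6 · -1 = -6
  d = 21: φ(21) · μ(21/21) = 12 · 1 = 12
Summing: (φ * μ)(21) = 1 + -2 + -6 + 12 = 5.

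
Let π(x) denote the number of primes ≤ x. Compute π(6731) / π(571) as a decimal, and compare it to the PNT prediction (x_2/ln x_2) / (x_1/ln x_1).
π(6731)/π(571) = 867/105 ≈ 8.2571;  PNT prediction ≈ 8.4887.

π(571) = 105 and π(6731) = 867, so π(6731)/π(571) ≈ 8.2571. The PNT-predicted ratio is (6731/ln(6731)) / (571/ln(571)) ≈ 8.4887. The two agree to within a few percent, as expected.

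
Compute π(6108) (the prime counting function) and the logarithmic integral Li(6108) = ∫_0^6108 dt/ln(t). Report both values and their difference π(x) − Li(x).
π(6108) = 796;  Li(6108) ≈ 812.82;  π(x) − Li(x) ≈ -16.82.

Direct count of primes ≤ 6108 gives π(6108) = 796. Numerical evaluation of the logarithmic integral gives Li(6108) ≈ 812.82. The difference π(x) − Li(x) ≈ -16.82 is typically negative for small/moderate x (Li(x) overestimates), though Littlewood's theorem shows this sign changes infinitely often.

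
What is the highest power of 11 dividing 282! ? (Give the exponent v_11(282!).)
v_11(282!) = 27

Legendre's formula: v_p(n!) = Σ_{k ≥ 1} ⌊n / p^k⌋. For p = 11, n = 282, the terms are:
  ⌊282/11^1⌋ = ⌊282/11⌋ = 25
  ⌊282/11^2⌋ = ⌊282/121⌋ = 2
(the next term ⌊282/11^3⌋ = 0, terminating the sum). Summing: v_11(282!) = 25 + 2 = 27.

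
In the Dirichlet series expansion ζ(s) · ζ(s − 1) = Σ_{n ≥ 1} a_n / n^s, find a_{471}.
σ(471) = 632

In the product (Σ m^0/m^s)(Σ k / k^s) = Σ (Σ_{d | n} d) / n^s, the coefficient of 1/n^s is σ(n) = Σ_{d | n} d. For n = 471, divisors are [1, 3, 157, 471]; summing: σ(471) = 632.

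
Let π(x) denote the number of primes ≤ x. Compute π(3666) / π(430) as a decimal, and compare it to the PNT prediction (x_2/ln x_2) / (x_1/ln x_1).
π(3666)/π(430) = 511/82 ≈ 6.2317;  PNT prediction ≈ 6.2993.

π(430) = 82 and π(3666) = 511, so π(3666)/π(430) ≈ 6.2317. The PNT-predicted ratio is (3666/ln(3666)) / (430/ln(430)) ≈ 6.2993. The two agree to within a few percent, as expected.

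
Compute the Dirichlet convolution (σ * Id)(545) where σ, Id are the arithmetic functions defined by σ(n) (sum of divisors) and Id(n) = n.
(σ * Id)(545) = 2409

Divisors of 545: [1, 5, 109, 545]. For each d | 545:
  d = 1: σ(1) · Id(545/1) = 1 · 545 = 545
  d = 5: σ(5) · Id(545/5) = 6 · 109 = 654
  d = 109: σ(109) · Id(545/109) = 110 · 5 = 550
  d = 545: σ(545) · Id(545/545) = 660 · 1 = 660
Summing: (σ * Id)(545) = 545 + 654 + 550 + 660 = 2409.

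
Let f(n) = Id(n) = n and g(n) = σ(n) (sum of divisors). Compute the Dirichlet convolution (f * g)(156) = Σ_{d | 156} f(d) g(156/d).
(Id * σ)(156) = 3213

Divisors of 156: [1, 2, 3, 4, 6, 12, 13, 26, 39, 52, 78, 156]. For each d | 156:
  d = 1: Id(1) · σ(156/1) = 1 · 392 = 392
  d = 2: Id(2) · σ(156/2) = 2 · 168 = 336
  d = 3: Id(3) · σ(156/3) = 3 · 98 = 294
  d = 4: Id(4) · σ(156/4) = 4 · 56 = 224
  d = 6: Id(6) · σ(156/6) = 6 · 42 = 252
  d = 12: Id(12) · σ(156/12) = 12 · 14 = 168
  d = 13: Id(13) · σ(156/13) = 13 · 28 = 364
  d = 26: Id(26) · σ(156/26) = 26 · 12 = 312
  d = 39: Id(39) · σ(156/39) = 39 · 7 = 273
  d = 52: Id(52) · σ(156/52) = 52 · 4 = 208
  d = 78: Id(78) · σ(156/78) = 78 · 3 = 234
  d = 156: Id(156) · σ(156/156) = 156 · 1 = 156
Summing: (Id * σ)(156) = 392 + 336 + 294 + 224 + 252 + 168 + 364 + 312 + 273 + 208 + 234 + 156 = 3213.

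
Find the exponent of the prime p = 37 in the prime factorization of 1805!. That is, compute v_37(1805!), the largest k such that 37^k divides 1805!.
v_37(1805!) = 49

Legendre's formula: v_p(n!) = Σ_{k ≥ 1} ⌊n / p^k⌋. For p = 37, n = 1805, the terms are:
  ⌊1805/37^1⌋ = ⌊1805/37⌋ = 48
  ⌊1805/37^2⌋ = ⌊1805/1369⌋ = 1
(the next term ⌊1805/37^3⌋ = 0, terminating the sum). Summing: v_37(1805!) = 48 + 1 = 49.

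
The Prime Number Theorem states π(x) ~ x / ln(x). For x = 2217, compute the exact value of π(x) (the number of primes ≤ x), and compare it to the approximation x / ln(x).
π(2217) = 330;  x/ln(x) ≈ 287.78;  relative error ≈ 12.80%.

Directly count primes up to 2217: π(2217) = 330. The PNT approximation gives 2217/ln(2217) ≈ 2217/7.70391 ≈ 287.78. Relative error (π(x) − x/ln(x)) / π(x) ≈ 12.80%; the approximation is known to undercount slightly (Li(x) is a better estimate).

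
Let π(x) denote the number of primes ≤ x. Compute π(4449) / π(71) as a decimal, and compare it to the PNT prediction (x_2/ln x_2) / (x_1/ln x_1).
π(4449)/π(71) = 604/20 ≈ 30.2000;  PNT prediction ≈ 31.7969.

π(71) = 20 and π(4449) = 604, so π(4449)/π(71) ≈ 30.2000. The PNT-predicted ratio is (4449/ln(4449)) / (71/ln(71)) ≈ 31.7969. The two agree to within a few percent, as expected.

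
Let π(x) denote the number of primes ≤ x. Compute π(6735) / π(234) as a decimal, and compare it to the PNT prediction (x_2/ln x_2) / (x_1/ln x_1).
π(6735)/π(234) = 868/51 ≈ 17.0196;  PNT prediction ≈ 17.8121.

π(234) = 51 and π(6735) = 868, so π(6735)/π(234) ≈ 17.0196. The PNT-predicted ratio is (6735/ln(6735)) / (234/ln(234)) ≈ 17.8121. The two agree to within a few percent, as expected.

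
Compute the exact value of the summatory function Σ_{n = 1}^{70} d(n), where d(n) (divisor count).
Σ_{n ≤ 70} d(n) = 312

Compute d(n) for each 1 ≤ n ≤ 70: d(1) = 1, d(2) = 2, d(3) = 2, d(4) = 3, d(5) = 2, d(6) = 4, d(7) = 2, d(8) = 4, d(9) = 3, d(10) = 4, d(11) = 2, d(12) = 6, d(13) = 2, d(14) = 4, d(15) = 4, d(16) = 5, d(17) = 2, d(18) = 6, d(19) = 2, d(20) = 6, d(21) = 4, d(22) = 4, d(23) = 2, d(24) = 8, d(25) = 3, d(26) = 4, d(27) = 4, d(28) = 6, d(29) = 2, d(30) = 8, d(31) = 2, d(32) = 6, d(33) = 4, d(34) = 4, d(35) = 4, d(36) = 9, d(37) = 2, d(38) = 4, d(39) = 4, d(40) = 8, d(41) = 2, d(42) = 8, d(43) = 2, d(44) = 6, d(45) = 6, d(46) = 4, d(47) = 2, d(48) = 10, d(49) = 3, d(50) = 6, d(51) = 4, d(52) = 6, d(53) = 2, d(54) = 8, d(55) = 4, d(56) = 8, d(57) = 4, d(58) = 4, d(59) = 2, d(60) = 12, d(61) = 2, d(62) = 4, d(63) = 6, d(64) = 7, d(65) = 4, d(66) = 8, d(67) = 2, d(68) = 6, d(69) = 4, d(70) = 8. Summing all 70 values: 312. (Dirichlet's divisor formula: Σ_{n ≤ x} d(n) = x ln(x) + (2γ − 1) x + O(√x). For x = 70, the asymptotic estimate is ≈ 308.20.)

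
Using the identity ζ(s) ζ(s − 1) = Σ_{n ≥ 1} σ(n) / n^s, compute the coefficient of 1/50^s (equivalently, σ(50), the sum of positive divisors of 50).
σ(50) = 93

In the product (Σ m^0/m^s)(Σ k / k^s) = Σ (Σ_{d | n} d) / n^s, the coefficient of 1/n^s is σ(n) = Σ_{d | n} d. For n = 50, divisors are [1, 2, 5, 10, 25, 50]; summing: σ(50) = 93.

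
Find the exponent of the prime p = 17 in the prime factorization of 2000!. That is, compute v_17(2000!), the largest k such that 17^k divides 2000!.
v_17(2000!) = 123

Legendre's formula: v_p(n!) = Σ_{k ≥ 1} ⌊n / p^k⌋. For p = 17, n = 2000, the terms are:
  ⌊2000/17^1⌋ = ⌊2000/17⌋ = 117
  ⌊2000/17^2⌋ = ⌊2000/289⌋ = 6
(the next term ⌊2000/17^3⌋ = 0, terminating the sum). Summing: v_17(2000!) = 117 + 6 = 123.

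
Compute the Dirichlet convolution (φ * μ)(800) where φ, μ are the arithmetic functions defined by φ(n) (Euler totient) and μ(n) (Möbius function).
(φ * μ)(800) = 128

Divisors of 800: [1, 2, 4, 5, 8, 10, 16, 20, 25, 32, 40, 50, 80, 100, 160, 200, 400, 800]. For each d | 800:
  d = 1: φ(1) · μ(800/1) = 1 · 0 = 0
  d = 2: φ(2) · μ(800/2) = 1 · 0 = 0
  d = 4: φ(4) · μ(800/4) = 2 · 0 = 0
  d = 5: φ(5) · μ(800/5) = 4 · 0 = 0
  d = 8: φ(8) · μ(800/8) = 4 · 0 = 0
  d = 10: φ(10) · μ(800/10) = 4 · 0 = 0
  d = 16: φ(16) · μ(800/16) = 8 · 0 = 0
  d = 20: φ(20) · μ(800/20) = 8 · 0 = 0
  d = 25: φ(25) · μ(800/25) = 20 · 0 = 0
  d = 32: φ(32) · μ(800/32) = 16 · 0 = 0
  d = 40: φ(40) · μ(800/40) = 16 · 0 = 0
  d = 50: φ(50) · μ(800/50) = 20 · 0 = 0
  d = 80: φ(80) · μ(800/80) = 32 · 1 = 32
  d = 100: φ(100) · μ(800/100) = 40 · 0 = 0
  d = 160: φ(160) · μ(800/160) = 64 · -1 = -64
  d = 200: φ(200) · μ(800/200) = 80 · 0 = 0
  d = 400: φ(400) · μ(800/400) = 160 · -1 = -160
  d = 800: φ(800) · μ(800/800) = 320 · 1 = 320
Summing: (φ * μ)(800) = 0 + 0 + 0 + 0 + 0 + 0 + 0 + 0 + 0 + 0 + 0 + 0 + 32 + 0 + -64 + 0 + -160 + 320 = 128.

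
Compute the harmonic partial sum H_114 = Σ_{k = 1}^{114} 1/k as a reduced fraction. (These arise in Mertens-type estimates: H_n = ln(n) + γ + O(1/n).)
H_114 = 92422098728954394895401052885520758853316071035681/17379782769567790172972927968296006432665936992320

Direct summation: H_114 = 1 + 1/2 + ... + 1/114. The least common denominator is lcm(1, ..., 114) = 955888052326228459513511038256280353796626534577600; over this denominator the numerator is 955888052326228459513511038256280353796626534577600 + 477944026163114229756755519128140176898313267288800 + 318629350775409486504503679418760117932208844859200 + 238972013081557114878377759564070088449156633644400 + 191177610465245691902702207651256070759325306915520 + 159314675387704743252251839709380058966104422429600 + 136555436046604065644787291179468621970946647796800 + 119486006540778557439188879782035044224578316822200 + 106209783591803162168167893139586705977402948286400 + 95588805232622845951351103825628035379662653457760 + 86898913847838950864864639841480032163329684961600 + 79657337693852371626125919854690029483052211214800 + 73529850178940650731808541404329257984355887275200 + 68277718023302032822393645589734310985473323898400 + 63725870155081897300900735883752023586441768971840 + 59743003270389278719594439891017522112289158411100 + 56228708960366379971383002250369432576272149092800 + 53104891795901581084083946569793352988701474143200 + 50309897490854129448079528329277913357717186030400 + 47794402616311422975675551912814017689831326728880 + 45518478682201355214929097059822873990315549265600 + 43449456923919475432432319920740016081664842480800 + 41560350101140367804935262532881754512896805851200 + 39828668846926185813062959927345014741526105607400 + 38235522093049138380540441530251214151865061383104 + 36764925089470325365904270702164628992177943637600 + 35403261197267720722722631046528901992467649428800 + 34138859011651016411196822794867155492736661949200 + 32961656976766498603914173732975184613676777054400 + 31862935077540948650450367941876011793220884485920 + 30835098462136401919790678653428398509568597889600 + 29871501635194639359797219945508761056144579205550 + 28966304615946316954954879947160010721109894987200 + 28114354480183189985691501125184716288136074546400 + 27311087209320813128957458235893724394189329559360 + 26552445897950790542041973284896676494350737071600 + 25834812225033201608473271304223793345854771204800 + 25154948745427064724039764164638956678858593015200 + 24509950059646883577269513801443085994785295758400 + 23897201308155711487837775956407008844915663364440 + 23314342739664108768622220445275130580405525233600 + 22759239341100677607464548529911436995157774632800 + 22229954705261126965430489261773961716200617083200 + 21724728461959737716216159960370008040832421240400 + 21241956718360632433633578627917341195480589657280 + 20780175050570183902467631266440877256448402925600 + 20338043666515499138585341239495326676523968820800 + 19914334423463092906531479963672507370763052803700 + 19507919435229152234969613025638374567278092542400 + 19117761046524569190270220765125607075932530691552 + 18742902986788793323794334083456477525424049697600 + 18382462544735162682952135351082314496088971818800 + 18035623628796763387047378080307176486728802539200 + 17701630598633860361361315523264450996233824714400 + 17379782769567790172972927968296006432665936992320 + 17069429505825508205598411397433577746368330974600 + 16769965830284709816026509443092637785905728676800 + 16480828488383249301957086866487592306838388527200 + 16201492412308956940906966750106446674519093806400 + 15931467538770474325225183970938005896610442242960 + 15670295939774237041205098987807874652403713681600 + 15417549231068200959895339326714199254784298944800 + 15172826227400451738309699019940957996771849755200 + 14935750817597319679898609972754380528072289602775 + 14705970035788130146361708280865851596871177455040 + 14483152307973158477477439973580005360554947493600 + 14266985855615350141992702063526572444725769172800 + 14057177240091594992845750562592358144068037273200 + 13853450033713455934978420844293918170965601950400 + 13655543604660406564478729117946862197094664779680 + 13463212004594767035401563919102540194318683585600 + 13276222948975395271020986642448338247175368535800 + 13094356881181211774157685455565484298583925131200 + 12917406112516600804236635652111896672927385602400 + 12745174031016379460180147176750404717288353794368 + 12577474372713532362019882082319478339429296507600 + 12414130549691278694980662834497147451904240708800 + 12254975029823441788634756900721542997392647879200 + 12099848763623145057133051117168105744261095374400 + 11948600654077855743918887978203504422457831682220 + 11801087065755906907574210348842967330822549809600 + 11657171369832054384311110222637565290202762616800 + 11516723522002752524259169135617835587911163067200 + 11379619670550338803732274264955718497578887316400 + 11245741792073275994276600450073886515254429818560 + 11114977352630563482715244630886980858100308541600 + 10987218992255499534638057910991728204558925684800 + 10862364230979868858108079980185004020416210620200 + 10740315194676724264196753238834610716816028478400 + 10620978359180316216816789313958670597740294828640 + 10504264311277235818829791629189893997765126753600 + 10390087525285091951233815633220438628224201462800 + 10278366154045467306596892884476132836522865963200 + 10169021833257749569292670619747663338261984410400 + 10061979498170825889615905665855582671543437206080 + 9957167211731546453265739981836253685381526401850 + 9854516003363179994984649878930725296872438500800 + 9753959717614576117484806512819187283639046271200 + 9655434871982105651651626649053336907036631662400 + 9558880523262284595135110382562803537966265345776 + 9464238141843846133797138992636439146501252817600 + 9371451493394396661897167041728238762712024848800 + 9280466527439111257412728526760003434918704219200 + 9191231272367581341476067675541157248044485909400 + 9103695736440271042985819411964574798063109853120 + 9017811814398381693523689040153588243364401269600 + 8933533199310546350593561105198881811183425556800 + 8850815299316930180680657761632225498116912357200 + 8769615158956224399206523286754865631161711326400 + 8689891384783895086486463984148003216332968496160 + 8611604075011067202824423768074597781951590401600 + 8534714752912754102799205698716788873184165487300 + 8459186303771933270031071135011330564571916235200 + 8384982915142354908013254721546318892952864338400 = 5083215430092491719247057908703641736932383906962455, so H_114 = 5083215430092491719247057908703641736932383906962455/955888052326228459513511038256280353796626534577600; reducing by gcd(5083215430092491719247057908703641736932383906962455, 955888052326228459513511038256280353796626534577600) = 55 gives 92422098728954394895401052885520758853316071035681/17379782769567790172972927968296006432665936992320 ≈ 5.31779. (The PNT-adjacent estimate ln(114) + γ ≈ 5.31341 matches within O(1/n).)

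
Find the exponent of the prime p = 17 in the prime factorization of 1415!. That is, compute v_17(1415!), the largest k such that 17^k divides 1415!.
v_17(1415!) = 87

Legendre's formula: v_p(n!) = Σ_{k ≥ 1} ⌊n / p^k⌋. For p = 17, n = 1415, the terms are:
  ⌊1415/17^1⌋ = ⌊1415/17⌋ = 83
  ⌊1415/17^2⌋ = ⌊1415/289⌋ = 4
(the next term ⌊1415/17^3⌋ = 0, terminating the sum). Summing: v_17(1415!) = 83 + 4 = 87.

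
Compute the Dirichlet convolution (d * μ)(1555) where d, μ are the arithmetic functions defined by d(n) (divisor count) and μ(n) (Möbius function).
(d * μ)(1555) = 1

Divisors of 1555: [1, 5, 311, 1555]. For each d | 1555:
  d = 1: d(1) · μ(1555/1) = 1 · 1 = 1
  d = 5: d(5) · μ(1555/5) = 2 · -1 = -2
  d = 311: d(311) · μ(1555/311) = 2 · -1 = -2
  d = 1555: d(1555) · μ(1555/1555) = 4 · 1 = 4
Summing: (d * μ)(1555) = 1 + -2 + -2 + 4 = 1.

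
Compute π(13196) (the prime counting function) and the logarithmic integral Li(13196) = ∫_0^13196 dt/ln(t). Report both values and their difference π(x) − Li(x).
π(13196) = 1570;  Li(13196) ≈ 1587.78;  π(x) − Li(x) ≈ -17.78.

Direct count of primes ≤ 13196 gives π(13196) = 1570. Numerical evaluation of the logarithmic integral gives Li(13196) ≈ 1587.78. The difference π(x) − Li(x) ≈ -17.78 is typically negative for small/moderate x (Li(x) overestimates), though Littlewood's theorem shows this sign changes infinitely often.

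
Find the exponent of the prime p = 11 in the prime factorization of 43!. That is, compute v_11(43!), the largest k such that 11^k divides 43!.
v_11(43!) = 3

Legendre's formula: v_p(n!) = Σ_{k ≥ 1} ⌊n / p^k⌋. For p = 11, n = 43, the terms are:
  ⌊43/11^1⌋ = ⌊43/11⌋ = 3
(the next term ⌊43/11^2⌋ = 0, terminating the sum). Summing: v_11(43!) = 3 = 3.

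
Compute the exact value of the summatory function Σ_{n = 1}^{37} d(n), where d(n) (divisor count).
Σ_{n ≤ 37} d(n) = 142

Compute d(n) for each 1 ≤ n ≤ 37: d(1) = 1, d(2) = 2, d(3) = 2, d(4) = 3, d(5) = 2, d(6) = 4, d(7) = 2, d(8) = 4, d(9) = 3, d(10) = 4, d(11) = 2, d(12) = 6, d(13) = 2, d(14) = 4, d(15) = 4, d(16) = 5, d(17) = 2, d(18) = 6, d(19) = 2, d(20) = 6, d(21) = 4, d(22) = 4, d(23) = 2, d(24) = 8, d(25) = 3, d(26) = 4, d(27) = 4, d(28) = 6, d(29) = 2, d(30) = 8, d(31) = 2, d(32) = 6, d(33) = 4, d(34) = 4, d(35) = 4, d(36) = 9, d(37) = 2. Summing all 37 values: 142. (Dirichlet's divisor formula: Σ_{n ≤ x} d(n) = x ln(x) + (2γ − 1) x + O(√x). For x = 37, the asymptotic estimate is ≈ 139.32.)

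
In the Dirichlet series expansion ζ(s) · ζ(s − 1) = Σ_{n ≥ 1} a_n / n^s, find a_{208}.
σ(208) = 434

In the product (Σ m^0/m^s)(Σ k / k^s) = Σ (Σ_{d | n} d) / n^s, the coefficient of 1/n^s is σ(n) = Σ_{d | n} d. For n = 208, divisors are [1, 2, 4, 8, 13, 16, 26, 52, 104, 208]; summing: σ(208) = 434.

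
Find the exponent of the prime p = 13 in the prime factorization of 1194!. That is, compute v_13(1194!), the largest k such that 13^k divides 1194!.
v_13(1194!) = 98

Legendre's formula: v_p(n!) = Σ_{k ≥ 1} ⌊n / p^k⌋. For p = 13, n = 1194, the terms are:
  ⌊1194/13^1⌋ = ⌊1194/13⌋ = 91
  ⌊1194/13^2⌋ = ⌊1194/169⌋ = 7
(the next term ⌊1194/13^3⌋ = 0, terminating the sum). Summing: v_13(1194!) = 91 + 7 = 98.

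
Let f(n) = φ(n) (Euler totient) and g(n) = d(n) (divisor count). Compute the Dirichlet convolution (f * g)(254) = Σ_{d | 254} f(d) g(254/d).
(φ * d)(254) = 384

Divisors of 254: [1, 2, 127, 254]. For each d | 254:
  d = 1: φ(1) · d(254/1) = 1 · 4 = 4
  d = 2: φ(2) · d(254/2) = 1 · 2 = 2
  d = 127: φ(127) · d(254/127) = 126 · 2 = 252
  d = 254: φ(254) · d(254/254) = 126 · 1 = 126
Summing: (φ * d)(254) = 4 + 2 + 252 + 126 = 384.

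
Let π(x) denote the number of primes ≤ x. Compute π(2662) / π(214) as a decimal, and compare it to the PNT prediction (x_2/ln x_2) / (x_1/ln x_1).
π(2662)/π(214) = 385/47 ≈ 8.1915;  PNT prediction ≈ 8.4633.

π(214) = 47 and π(2662) = 385, so π(2662)/π(214) ≈ 8.1915. The PNT-predicted ratio is (2662/ln(2662)) / (214/ln(214)) ≈ 8.4633. The two agree to within a few percent, as expected.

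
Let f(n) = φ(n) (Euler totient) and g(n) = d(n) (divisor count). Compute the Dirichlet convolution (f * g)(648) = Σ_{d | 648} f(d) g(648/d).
(φ * d)(648) = 1815

Divisors of 648: [1, 2, 3, 4, 6, 8, 9, 12, 18, 24, 27, 36, 54, 72, 81, 108, 162, 216, 324, 648]. For each d | 648:
  d = 1: φ(1) · d(648/1) = 1 · 20 = 20
  d = 2: φ(2) · d(648/2) = 1 · 15 = 15
  d = 3: φ(3) · d(648/3) = 2 · 16 = 32
  d = 4: φ(4) · d(648/4) = 2 · 10 = 20
  d = 6: φ(6) · d(648/6) = 2 · 12 = 24
  d = 8: φ(8) · d(648/8) = 4 · 5 = 20
  d = 9: φ(9) · d(648/9) = 6 · 12 = 72
  d = 12: φ(12) · d(648/12) = 4 · 8 = 32
  d = 18: φ(18) · d(648/18) = 6 · 9 = 54
  d = 24: φ(24) · d(648/24) = 8 · 4 = 32
  d = 27: φ(27) · d(648/27) = 18 · 8 = 144
  d = 36: φ(36) · d(648/36) = 12 · 6 = 72
  d = 54: φ(54) · d(648/54) = 18 · 6 = 108
  d = 72: φ(72) · d(648/72) = 24 · 3 = 72
  d = 81: φ(81) · d(648/81) = 54 · 4 = 216
  d = 108: φ(108) · d(648/108) = 36 · 4 = 144
  d = 162: φ(162) · d(648/162) = 54 · 3 = 162
  d = 216: φ(216) · d(648/216) = 72 · 2 = 144
  d = 324: φ(324) · d(648/324) = 108 · 2 = 216
  d = 648: φ(648) · d(648/648) = 216 · 1 = 216
Summing: (φ * d)(648) = 20 + 15 + 32 + 20 + 24 + 20 + 72 + 32 + 54 + 32 + 144 + 72 + 108 + 72 + 216 + 144 + 162 + 144 + 216 + 216 = 1815.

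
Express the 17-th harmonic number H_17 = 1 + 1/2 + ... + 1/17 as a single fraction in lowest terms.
H_17 = 42142223/12252240

Direct summation: H_17 = 1 + 1/2 + ... + 1/17. The least common denominator is lcm(1, ..., 17) = 12252240; over this denominator the numerator is 12252240 + 6126120 + 4084080 + 3063060 + 2450448 + 2042040 + 1750320 + 1531530 + 1361360 + 1225224 + 1113840 + 1021020 + 942480 + 875160 + 816816 + 765765 + 720720 = 42142223, so H_17 = 42142223/12252240 (already in lowest terms) ≈ 3.43955. (The PNT-adjacent estimate ln(17) + γ ≈ 3.41043 matches within O(1/n).)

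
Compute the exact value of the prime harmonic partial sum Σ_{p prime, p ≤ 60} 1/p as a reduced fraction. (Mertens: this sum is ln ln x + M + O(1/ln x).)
Σ 1/p = 3263815694539731437539/1922760350154212639070

π(60) = 17, so the primes ≤ 60 are [2, 3, 5, 7, 11, 13, 17, 19, 23, 29, 31, 37, 41, 43, 47, 53, 59]. Summing 1/p over these primes: 3263815694539731437539/1922760350154212639070 ≈ 1.6975. Mertens estimate ln ln(60) + 0.2615 ≈ 1.6711.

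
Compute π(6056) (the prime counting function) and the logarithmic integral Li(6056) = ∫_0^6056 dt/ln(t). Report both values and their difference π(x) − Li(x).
π(6056) = 790;  Li(6056) ≈ 806.85;  π(x) − Li(x) ≈ -16.85.

Direct count of primes ≤ 6056 gives π(6056) = 790. Numerical evaluation of the logarithmic integral gives Li(6056) ≈ 806.85. The difference π(x) − Li(x) ≈ -16.85 is typically negative for small/moderate x (Li(x) overestimates), though Littlewood's theorem shows this sign changes infinitely often.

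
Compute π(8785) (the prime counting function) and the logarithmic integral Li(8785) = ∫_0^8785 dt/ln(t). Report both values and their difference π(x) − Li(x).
π(8785) = 1095;  Li(8785) ≈ 1113.30;  π(x) − Li(x) ≈ -18.30.

Direct count of primes ≤ 8785 gives π(8785) = 1095. Numerical evaluation of the logarithmic integral gives Li(8785) ≈ 1113.30. The difference π(x) − Li(x) ≈ -18.30 is typically negative for small/moderate x (Li(x) overestimates), though Littlewood's theorem shows this sign changes infinitely often.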